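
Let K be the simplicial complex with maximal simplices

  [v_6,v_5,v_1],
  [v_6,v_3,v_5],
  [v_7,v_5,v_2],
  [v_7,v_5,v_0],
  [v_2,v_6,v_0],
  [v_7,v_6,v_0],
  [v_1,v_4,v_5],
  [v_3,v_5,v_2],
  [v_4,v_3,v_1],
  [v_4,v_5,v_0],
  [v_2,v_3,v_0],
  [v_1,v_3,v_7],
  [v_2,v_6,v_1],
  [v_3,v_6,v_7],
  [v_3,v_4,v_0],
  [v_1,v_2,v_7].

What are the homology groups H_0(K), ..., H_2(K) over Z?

K has 8 vertices, 24 edges, 16 triangles.
rank ∂_0 = 0, rank ∂_1 = 7 ⇒ b_0 = 8 − 0 − 7 = 1; all invariant factors of ∂_1 are 1 so no torsion. So H_0 = Z.
rank ∂_1 = 7, rank ∂_2 = 15 ⇒ b_1 = 24 − 7 − 15 = 2; all invariant factors of ∂_2 are 1 so no torsion. So H_1 = Z^2.
rank ∂_2 = 15, rank ∂_3 = 0 ⇒ b_2 = 16 − 15 − 0 = 1. So H_2 = Z.

H_0 = Z,  H_1 = Z^2,  H_2 = Z.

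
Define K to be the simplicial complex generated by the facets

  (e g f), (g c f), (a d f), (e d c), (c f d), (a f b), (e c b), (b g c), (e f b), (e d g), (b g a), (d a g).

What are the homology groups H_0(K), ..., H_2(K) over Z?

H_0 = Z,  H_1 = Z/2,  H_2 = 0.

We work with the vertex ordering a < b < c < d < e < f < g. The simplices of K, each written with vertices in increasing order, are:

  0-simplices (7): a, b, c, d, e, f, g
  1-simplices (18): ab, ad, af, ag, bc, be, bf, bg, cd, ce, cf, cg, de, df, dg, ef, eg, fg
  2-simplices (12): abf, abg, adf, adg, bce, bcg, bef, cde, cdf, cfg, deg, efg

giving chain groups C_0 ≅ Z^7, C_1 ≅ Z^18, C_2 ≅ Z^12.

Boundary ∂_1: C_1 → C_0 is given by ∂[p,q] = [q] − [p]. For instance
  ∂bc = c − b.
The resulting 7×18 matrix has rank 6, and its Smith normal form has invariant factors (1,1,1,1,1,1).

∂_2: C_2 → C_1 maps a triangle to the signed sum of its edges. For instance
  ∂deg = eg − dg + de,
  ∂adf = df − af + ad.
The resulting 18×12 matrix has rank 12, and its Smith normal form has invariant factors (1,1,1,1,1,1,1,1,1,1,1,2).

Now H_k = ker ∂_k / im ∂_{k+1}, so:

  H_0: rank C_0 − rank ∂_1 = 7 − 6 = 1, and the invariant factors of ∂_1 are all 1, so H_0 = Z.
  H_1: rank ker ∂_1 − rank ∂_2 = (18 − 6) − 12 = 0, and ∂_2 has invariant factor 2 > 1, so H_1 = Z/2.
  H_2: rank ker ∂_2 − rank ∂_3 = (12 − 12) − 0 = 0, and there is no ∂_3, so H_2 = 0.

As a check, the Euler characteristic is 7 − 18 + 12 = 1, which agrees with 1 − 0 + 0 = 1.
(K is a triangulation of the real projective plane RP^2.)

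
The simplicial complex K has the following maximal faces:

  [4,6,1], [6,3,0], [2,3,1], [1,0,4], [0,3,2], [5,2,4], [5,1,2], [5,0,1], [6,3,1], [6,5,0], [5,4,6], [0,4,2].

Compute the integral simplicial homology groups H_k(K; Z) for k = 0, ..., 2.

Order the vertices as 0 < 1 < 2 < 3 < 4 < 5 < 6. Listing each simplex with vertices in this order, K has dimension 2 with simplices:

  0-simplices (7): [0], [1], [2], [3], [4], [5], [6]
  1-simplices (18): [0,1], [0,2], [0,3], [0,4], [0,5], [0,6], [1,2], [1,3], [1,4], [1,5], [1,6], [2,3], [2,4], [2,5], [3,6], [4,5], [4,6], [5,6]
  2-simplices (12): [0,1,4], [0,1,5], [0,2,3], [0,2,4], [0,3,6], [0,5,6], [1,2,3], [1,2,5], [1,3,6], [1,4,6], [2,4,5], [4,5,6]

giving chain groups C_0 ≅ Z^7, C_1 ≅ Z^18, C_2 ≅ Z^12.

Boundary ∂_1: C_1 → C_0 maps an edge to its endpoints' difference, ∂[p,q] = q − p. For instance
  ∂[1,3] = [3] − [1].
This gives a 7×18 integer matrix of rank 6; reducing to Smith normal form yields diagonal entries (1,1,1,1,1,1).

Boundary ∂_2: C_2 → C_1 acts by ∂[p,q,r] = [q,r] − [p,r] + [p,q]. For instance
  ∂[0,3,6] = [3,6] − [0,6] + [0,3],
  ∂[0,5,6] = [5,6] − [0,6] + [0,5].
The resulting 18×12 matrix has rank 12, and its Smith normal form has invariant factors (1,1,1,1,1,1,1,1,1,1,1,2).

Now H_k = ker ∂_k / im ∂_{k+1}, so:

  H_0: rank C_0 − rank ∂_1 = 7 − 6 = 1, and the invariant factors of ∂_1 are all 1, so H_0 ≅ Z.
  H_1: rank ker ∂_1 − rank ∂_2 = (18 − 6) − 12 = 0, and ∂_2 has invariant factor 2 > 1, so H_1 ≅ Z/2.
  H_2: rank ker ∂_2 − rank ∂_3 = (12 − 12) − 0 = 0, and there is no ∂_3, so H_2 ≅ 0.

H_0 = Z,  H_1 = Z/2,  H_2 = 0.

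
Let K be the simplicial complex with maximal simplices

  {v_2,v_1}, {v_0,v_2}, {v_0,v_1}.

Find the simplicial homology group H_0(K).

H_0 = Z.

K has 3 vertices, 3 edges.
rank ∂_0 = 0, rank ∂_1 = 2 ⇒ b_0 = 3 − 0 − 2 = 1; all invariant factors of ∂_1 are 1 so no torsion. So H_0 = Z.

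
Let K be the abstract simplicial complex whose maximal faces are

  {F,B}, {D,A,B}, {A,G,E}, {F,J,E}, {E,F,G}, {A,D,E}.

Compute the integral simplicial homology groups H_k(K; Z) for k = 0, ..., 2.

H_0 = Z,  H_1 = Z,  H_2 = 0.

Order the vertices as A < B < D < E < F < G < J. Listing each simplex with vertices in this order, K has dimension 2 with simplices:

  0-simplices (7): A, B, D, E, F, G, J
  1-simplices (12): AB, AD, AE, AG, BD, BF, DE, EF, EG, EJ, FG, FJ
  2-simplices (5): ABD, ADE, AEG, EFG, EFJ

so the chain groups are C_0 ≅ Z^7, C_1 ≅ Z^12, C_2 ≅ Z^5.

The boundary map ∂_1: C_1 → C_0 sends each edge [p,q] (with p < q) to q − p.
This gives a 7×12 integer matrix of rank 6; reducing to Smith normal form yields diagonal entries (1,1,1,1,1,1).

Boundary ∂_2: C_2 → C_1 sends each 2-simplex [p,q,r] to [q,r] − [p,r] + [p,q]. For instance
  ∂EFG = FG − EG + EF,
  ∂ADE = DE − AE + AD.
As a 12×5 matrix over Z this has rank 5, with invariant factors (1,1,1,1,1).

Computing H_k = (kernel of ∂_k) / (image of ∂_{k+1}):

  H_0: rank C_0 − rank ∂_1 = 7 − 6 = 1, and the invariant factors of ∂_1 are all 1, so H_0 = Z.
  H_1: rank ker ∂_1 − rank ∂_2 = (12 − 6) − 5 = 1, and the invariant factors of ∂_2 are all 1, so H_1 = Z.
  H_2: rank ker ∂_2 − rank ∂_3 = (5 − 5) − 0 = 0, and there is no ∂_3, so H_2 = 0.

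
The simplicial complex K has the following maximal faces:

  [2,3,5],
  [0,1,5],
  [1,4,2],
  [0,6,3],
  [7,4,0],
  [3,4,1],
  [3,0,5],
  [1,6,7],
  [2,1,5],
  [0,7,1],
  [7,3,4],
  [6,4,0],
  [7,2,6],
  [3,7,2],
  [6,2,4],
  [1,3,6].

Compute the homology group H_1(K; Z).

H_1 = Z^2.

We work with the vertex ordering 0 < 1 < 2 < 3 < 4 < 5 < 6 < 7. The simplices of K, each written with vertices in increasing order, are:

  0-simplices (8): [0], [1], [2], [3], [4], [5], [6], [7]
  1-simplices (24): (24 of them)
  2-simplices (16): [0,1,5], [0,1,7], [0,3,5], [0,3,6], [0,4,6], [0,4,7], [1,2,4], [1,2,5], [1,3,4], [1,3,6], [1,6,7], [2,3,5], [2,3,7], [2,4,6], [2,6,7], [3,4,7]

giving chain groups C_0 ≅ Z^8, C_1 ≅ Z^24, C_2 ≅ Z^16.

Boundary ∂_1: C_1 → C_0 sends each edge [p,q] (with p < q) to q − p.
As a 8×24 matrix over Z this has rank 7, with invariant factors (1,1,1,1,1,1,1).

The boundary map ∂_2: C_2 → C_1 acts by ∂[p,q,r] = [q,r] − [p,r] + [p,q]. For instance
  ∂[2,4,6] = [4,6] − [2,6] + [2,4],
  ∂[0,3,5] = [3,5] − [0,5] + [0,3].
This gives a 24×16 integer matrix of rank 15; reducing to Smith normal form yields diagonal entries (1,1,1,1,1,1,1,1,1,1,1,1,1,1,1).

Computing H_k = (kernel of ∂_k) / (image of ∂_{k+1}):

  H_1: rank ker ∂_1 − rank ∂_2 = (24 − 7) − 15 = 2, and the invariant factors of ∂_2 are all 1, so H_1 ≅ Z^2.

(K is a triangulation of the torus T^2.)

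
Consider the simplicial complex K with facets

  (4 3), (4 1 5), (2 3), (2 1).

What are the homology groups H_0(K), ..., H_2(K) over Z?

H_0 ≅ Z,  H_1 ≅ Z,  H_2 = 0.

We work with the vertex ordering 1 < 2 < 3 < 4 < 5. The simplices of K, each written with vertices in increasing order, are:

  0-simplices (5): [1], [2], [3], [4], [5]
  1-simplices (6): [1,2], [1,4], [1,5], [2,3], [3,4], [4,5]
  2-simplices (1): [1,4,5]

so the chain groups are C_0 ≅ Z^5, C_1 ≅ Z^6, C_2 ≅ Z^1.

∂_1: C_1 → C_0 maps an edge to its endpoints' difference, ∂[p,q] = q − p.
As a 5×6 matrix over Z this has rank 4, with invariant factors (1,1,1,1).

Boundary ∂_2: C_2 → C_1 sends each 2-simplex [p,q,r] to [q,r] − [p,r] + [p,q]. For instance
  ∂[1,4,5] = [4,5] − [1,5] + [1,4].
The 6×1 boundary matrix has rank 1 and Smith normal form diag(1).

Computing H_k = (kernel of ∂_k) / (image of ∂_{k+1}):

  H_0: rank C_0 − rank ∂_1 = 5 − 4 = 1, and the invariant factors of ∂_1 are all 1, so H_0 = Z.
  H_1: rank ker ∂_1 − rank ∂_2 = (6 − 4) − 1 = 1, and the invariant factors of ∂_2 are all 1, so H_1 = Z.
  H_2: rank ker ∂_2 − rank ∂_3 = (1 − 1) − 0 = 0, and there is no ∂_3, so H_2 = 0.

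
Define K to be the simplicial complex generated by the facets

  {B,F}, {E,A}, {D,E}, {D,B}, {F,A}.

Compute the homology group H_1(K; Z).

H_1 = Z.

Take the total order A < B < D < E < F on the vertex set. Then K (dimension 1) consists of the simplices:

  0-simplices (5): A, B, D, E, F
  1-simplices (5): AE, AF, BD, BF, DE

Hence C_0 ≅ Z^5, C_1 ≅ Z^5.

Boundary ∂_1: C_1 → C_0 sends each edge [p,q] (with p < q) to q − p.
This gives a 5×5 integer matrix of rank 4; reducing to Smith normal form yields diagonal entries (1,1,1,1).

Reading off H_k = ker ∂_k / im ∂_{k+1}:

  H_1: rank ker ∂_1 − rank ∂_2 = (5 − 4) − 0 = 1, and there is no ∂_2, so H_1 = Z.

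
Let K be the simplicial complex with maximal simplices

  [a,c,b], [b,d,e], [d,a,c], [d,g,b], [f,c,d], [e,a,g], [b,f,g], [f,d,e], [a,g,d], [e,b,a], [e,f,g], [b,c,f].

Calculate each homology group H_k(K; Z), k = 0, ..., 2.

H_0 ≅ Z,  H_1 ≅ Z_2,  H_2 = 0.

Take the total order a < b < c < d < e < f < g on the vertex set. Then K (dimension 2) consists of the simplices:

  0-simplices (7): a, b, c, d, e, f, g
  1-simplices (18): ab, ac, ad, ae, ag, bc, bd, be, bf, bg, cd, cf, de, df, dg, ef, eg, fg
  2-simplices (12): abc, abe, acd, adg, aeg, bcf, bde, bdg, bfg, cdf, def, efg

giving chain groups C_0 ≅ Z^7, C_1 ≅ Z^18, C_2 ≅ Z^12.

Boundary ∂_1: C_1 → C_0 maps an edge to its endpoints' difference, ∂[p,q] = q − p.
This gives a 7×18 integer matrix of rank 6; reducing to Smith normal form yields diagonal entries (1,1,1,1,1,1).

∂_2: C_2 → C_1 acts by ∂[p,q,r] = [q,r] − [p,r] + [p,q]. For instance
  ∂aeg = eg − ag + ae,
  ∂acd = cd − ad + ac.
The 18×12 boundary matrix has rank 12 and Smith normal form diag(1,1,1,1,1,1,1,1,1,1,1,2).

Computing H_k = (kernel of ∂_k) / (image of ∂_{k+1}):

  H_0: rank C_0 − rank ∂_1 = 7 − 6 = 1, and the invariant factors of ∂_1 are all 1, so H_0 ≅ Z.
  H_1: rank ker ∂_1 − rank ∂_2 = (18 − 6) − 12 = 0, and ∂_2 has invariant factor 2 > 1, so H_1 ≅ Z_2.
  H_2: rank ker ∂_2 − rank ∂_3 = (12 − 12) − 0 = 0, and there is no ∂_3, so H_2 ≅ 0.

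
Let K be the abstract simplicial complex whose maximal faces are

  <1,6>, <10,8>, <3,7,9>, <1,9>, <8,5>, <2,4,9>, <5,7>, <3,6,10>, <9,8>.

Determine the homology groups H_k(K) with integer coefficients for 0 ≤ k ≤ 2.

H_0 ≅ Z,  H_1 ≅ Z^3,  H_2 = 0.

Order the vertices as 1 < 2 < 3 < 4 < 5 < 6 < 7 < 8 < 9 < 10. Listing each simplex with vertices in this order, K has dimension 2 with simplices:

  0-simplices (10): [1], [2], [3], [4], [5], [6], [7], [8], [9], [10]
  1-simplices (15): [1,6], [1,9], [2,4], [2,9], [3,6], [3,7], [3,9], [3,10], [4,9], [5,7], [5,8], [6,10], [7,9], [8,9], [8,10]
  2-simplices (3): [2,4,9], [3,6,10], [3,7,9]

so the chain groups are C_0 ≅ Z^10, C_1 ≅ Z^15, C_2 ≅ Z^3.

The boundary map ∂_1: C_1 → C_0 sends each edge [p,q] (with p < q) to q − p. For instance
  ∂[3,6] = [6] − [3].
As a 10×15 matrix over Z this has rank 9, with invariant factors (1,1,1,1,1,1,1,1,1).

∂_2: C_2 → C_1 sends each 2-simplex [p,q,r] to [q,r] − [p,r] + [p,q]. For instance
  ∂[3,7,9] = [7,9] − [3,9] + [3,7],
  ∂[3,6,10] = [6,10] − [3,10] + [3,6].
As a 15×3 matrix over Z this has rank 3, with invariant factors (1,1,1).

Computing H_k = (kernel of ∂_k) / (image of ∂_{k+1}):

  H_0: rank C_0 − rank ∂_1 = 10 − 9 = 1, and the invariant factors of ∂_1 are all 1, so H_0 = Z.
  H_1: rank ker ∂_1 − rank ∂_2 = (15 − 9) − 3 = 3, and the invariant factors of ∂_2 are all 1, so H_1 = Z^3.
  H_2: rank ker ∂_2 − rank ∂_3 = (3 − 3) − 0 = 0, and there is no ∂_3, so H_2 = 0.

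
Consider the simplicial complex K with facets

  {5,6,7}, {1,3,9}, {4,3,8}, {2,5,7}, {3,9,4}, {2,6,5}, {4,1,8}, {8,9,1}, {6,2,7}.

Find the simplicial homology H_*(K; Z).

K has 9 vertices, 16 edges, 9 triangles.
rank ∂_0 = 0, rank ∂_1 = 7 ⇒ b_0 = 9 − 0 − 7 = 2; all invariant factors of ∂_1 are 1 so no torsion. So H_0 ≅ Z^2.
rank ∂_1 = 7, rank ∂_2 = 8 ⇒ b_1 = 16 − 7 − 8 = 1; all invariant factors of ∂_2 are 1 so no torsion. So H_1 ≅ Z.
rank ∂_2 = 8, rank ∂_3 = 0 ⇒ b_2 = 9 − 8 − 0 = 1. So H_2 ≅ Z.

H_0 = Z^2,  H_1 = Z,  H_2 = Z.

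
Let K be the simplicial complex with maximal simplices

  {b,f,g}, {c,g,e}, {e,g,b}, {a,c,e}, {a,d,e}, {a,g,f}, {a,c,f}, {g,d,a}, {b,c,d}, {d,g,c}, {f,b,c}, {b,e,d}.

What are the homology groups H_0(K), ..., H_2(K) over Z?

Order the vertices as a < b < c < d < e < f < g. Listing each simplex with vertices in this order, K has dimension 2 with simplices:

  0-simplices (7): a, b, c, d, e, f, g
  1-simplices (18): ac, ad, ae, af, ag, bc, bd, be, bf, bg, cd, ce, cf, cg, de, dg, eg, fg
  2-simplices (12): ace, acf, ade, adg, afg, bcd, bcf, bde, beg, bfg, cdg, ceg

so the chain groups are C_0 ≅ Z^7, C_1 ≅ Z^18, C_2 ≅ Z^12.

∂_1: C_1 → C_0 sends each edge [p,q] (with p < q) to q − p.
This gives a 7×18 integer matrix of rank 6; reducing to Smith normal form yields diagonal entries (1,1,1,1,1,1).

∂_2: C_2 → C_1 maps a triangle to the signed sum of its edges. For instance
  ∂bfg = fg − bg + bf,
  ∂acf = cf − af + ac.
The resulting 18×12 matrix has rank 12, and its Smith normal form has invariant factors (1,1,1,1,1,1,1,1,1,1,1,2).

Computing H_k = (kernel of ∂_k) / (image of ∂_{k+1}):

  H_0: rank C_0 − rank ∂_1 = 7 − 6 = 1, and the invariant factors of ∂_1 are all 1, so H_0 ≅ Z.
  H_1: rank ker ∂_1 − rank ∂_2 = (18 − 6) − 12 = 0, and ∂_2 has invariant factor 2 > 1, so H_1 ≅ Z/2.
  H_2: rank ker ∂_2 − rank ∂_3 = (12 − 12) − 0 = 0, and there is no ∂_3, so H_2 ≅ 0.

H_0 ≅ Z,  H_1 ≅ Z/2,  H_2 = 0.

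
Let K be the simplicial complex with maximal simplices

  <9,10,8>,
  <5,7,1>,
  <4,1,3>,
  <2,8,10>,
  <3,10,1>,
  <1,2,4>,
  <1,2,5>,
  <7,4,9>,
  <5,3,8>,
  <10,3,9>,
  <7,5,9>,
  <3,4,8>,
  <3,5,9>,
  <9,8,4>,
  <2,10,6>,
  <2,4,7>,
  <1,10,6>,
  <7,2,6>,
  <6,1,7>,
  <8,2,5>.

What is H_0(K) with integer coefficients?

K has 10 vertices, 30 edges, 20 triangles.
rank ∂_0 = 0, rank ∂_1 = 9 ⇒ b_0 = 10 − 0 − 9 = 1; all invariant factors of ∂_1 are 1 so no torsion. So H_0 ≅ Z.

H_0 ≅ Z.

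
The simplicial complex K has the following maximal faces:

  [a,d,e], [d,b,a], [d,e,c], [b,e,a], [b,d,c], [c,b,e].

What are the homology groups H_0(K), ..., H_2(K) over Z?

We work with the vertex ordering a < b < c < d < e. The simplices of K, each written with vertices in increasing order, are:

  0-simplices (5): a, b, c, d, e
  1-simplices (9): ab, ad, ae, bc, bd, be, cd, ce, de
  2-simplices (6): abd, abe, ade, bcd, bce, cde

Hence C_0 ≅ Z^5, C_1 ≅ Z^9, C_2 ≅ Z^6.

∂_1: C_1 → C_0 sends each edge [p,q] (with p < q) to q − p.
As a 5×9 matrix over Z this has rank 4, with invariant factors (1,1,1,1).

∂_2: C_2 → C_1 acts by ∂[p,q,r] = [q,r] − [p,r] + [p,q]. For instance
  ∂abe = be − ae + ab,
  ∂bce = ce − be + bc.
The 9×6 boundary matrix has rank 5 and Smith normal form diag(1,1,1,1,1).

Reading off H_k = ker ∂_k / im ∂_{k+1}:

  H_0: rank C_0 − rank ∂_1 = 5 − 4 = 1, and the invariant factors of ∂_1 are all 1, so H_0 = Z.
  H_1: rank ker ∂_1 − rank ∂_2 = (9 − 4) − 5 = 0, and the invariant factors of ∂_2 are all 1, so H_1 = 0.
  H_2: rank ker ∂_2 − rank ∂_3 = (6 − 5) − 0 = 1, and there is no ∂_3, so H_2 = Z.

As a check, the Euler characteristic is 5 − 9 + 6 = 2, which agrees with 1 − 0 + 1 = 2.

H_0 ≅ Z,  H_1 = 0,  H_2 ≅ Z.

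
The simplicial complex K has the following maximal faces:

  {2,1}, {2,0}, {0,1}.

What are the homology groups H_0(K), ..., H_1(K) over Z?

We work with the vertex ordering 0 < 1 < 2. The simplices of K, each written with vertices in increasing order, are:

  0-simplices (3): [0], [1], [2]
  1-simplices (3): [0,1], [0,2], [1,2]

Hence C_0 ≅ Z^3, C_1 ≅ Z^3.

The boundary map ∂_1: C_1 → C_0 sends each edge [p,q] (with p < q) to q − p. For instance
  ∂[0,2] = [2] − [0].
As a 3×3 matrix over Z this has rank 2, with invariant factors (1,1).

Computing H_k = (kernel of ∂_k) / (image of ∂_{k+1}):

  H_0: rank C_0 − rank ∂_1 = 3 − 2 = 1, and the invariant factors of ∂_1 are all 1, so H_0 = Z.
  H_1: rank ker ∂_1 − rank ∂_2 = (3 − 2) − 0 = 1, and there is no ∂_2, so H_1 = Z.

(K is a triangulation of the circle S^1.)

H_0 = Z,  H_1 = Z.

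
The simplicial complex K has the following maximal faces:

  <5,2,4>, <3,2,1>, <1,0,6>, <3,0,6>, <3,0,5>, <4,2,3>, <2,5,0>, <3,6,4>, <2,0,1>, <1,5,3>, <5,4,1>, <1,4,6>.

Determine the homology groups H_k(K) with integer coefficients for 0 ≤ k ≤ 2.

Order the vertices as 0 < 1 < 2 < 3 < 4 < 5 < 6. Listing each simplex with vertices in this order, K has dimension 2 with simplices:

  0-simplices (7): [0], [1], [2], [3], [4], [5], [6]
  1-simplices (18): [0,1], [0,2], [0,3], [0,5], [0,6], [1,2], [1,3], [1,4], [1,5], [1,6], [2,3], [2,4], [2,5], [3,4], [3,5], [3,6], [4,5], [4,6]
  2-simplices (12): [0,1,2], [0,1,6], [0,2,5], [0,3,5], [0,3,6], [1,2,3], [1,3,5], [1,4,5], [1,4,6], [2,3,4], [2,4,5], [3,4,6]

so the chain groups are C_0 ≅ Z^7, C_1 ≅ Z^18, C_2 ≅ Z^12.

∂_1: C_1 → C_0 sends each edge [p,q] (with p < q) to q − p.
The resulting 7×18 matrix has rank 6, and its Smith normal form has invariant factors (1,1,1,1,1,1).

∂_2: C_2 → C_1 sends each 2-simplex [p,q,r] to [q,r] − [p,r] + [p,q]. For instance
  ∂[1,4,5] = [4,5] − [1,5] + [1,4],
  ∂[1,3,5] = [3,5] − [1,5] + [1,3].
The 18×12 boundary matrix has rank 12 and Smith normal form diag(1,1,1,1,1,1,1,1,1,1,1,2).

Computing H_k = (kernel of ∂_k) / (image of ∂_{k+1}):

  H_0: rank C_0 − rank ∂_1 = 7 − 6 = 1, and the invariant factors of ∂_1 are all 1, so H_0 = Z.
  H_1: rank ker ∂_1 − rank ∂_2 = (18 − 6) − 12 = 0, and ∂_2 has invariant factor 2 > 1, so H_1 = Z/2.
  H_2: rank ker ∂_2 − rank ∂_3 = (12 − 12) − 0 = 0, and there is no ∂_3, so H_2 = 0.

As a check, the Euler characteristic is 7 − 18 + 12 = 1, which agrees with 1 − 0 + 0 = 1.

H_0 = Z,  H_1 = Z/2,  H_2 = 0.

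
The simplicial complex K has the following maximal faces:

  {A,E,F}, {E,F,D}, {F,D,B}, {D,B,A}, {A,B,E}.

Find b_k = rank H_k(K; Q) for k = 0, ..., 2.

Fix the vertex order A < B < D < E < F and write every simplex with vertices in increasing order. Then dim K = 2 and the simplices of K are:

  0-simplices (5): A, B, D, E, F
  1-simplices (10): AB, AD, AE, AF, BD, BE, BF, DE, DF, EF
  2-simplices (5): ABD, ABE, AEF, BDF, DEF

so the chain groups are C_0 ≅ Z^5, C_1 ≅ Z^10, C_2 ≅ Z^5.

∂_1: C_1 → C_0 is given by ∂[p,q] = [q] − [p]. For instance
  ∂BF = F − B.
This gives a 5×10 integer matrix of rank 4; reducing to Smith normal form yields diagonal entries (1,1,1,1).

∂_2: C_2 → C_1 sends each 2-simplex [p,q,r] to [q,r] − [p,r] + [p,q]. For instance
  ∂AEF = EF − AF + AE,
  ∂DEF = EF − DF + DE.
As a 10×5 matrix over Z this has rank 5, with invariant factors (1,1,1,1,1).

Reading off H_k = ker ∂_k / im ∂_{k+1}:

  H_0: rank C_0 − rank ∂_1 = 5 − 4 = 1, and the invariant factors of ∂_1 are all 1, so H_0 ≅ Z.
  H_1: rank ker ∂_1 − rank ∂_2 = (10 − 4) − 5 = 1, and the invariant factors of ∂_2 are all 1, so H_1 ≅ Z.
  H_2: rank ker ∂_2 − rank ∂_3 = (5 − 5) − 0 = 0, and there is no ∂_3, so H_2 ≅ 0.

As a check, the Euler characteristic is 5 − 10 + 5 = 0, which agrees with 1 − 1 + 0 = 0.
(K is a triangulation of the Möbius band.)

Hence the Betti numbers are b_0 = 1, b_1 = 1, b_2 = 0.

b_0 = 1, b_1 = 1, b_2 = 0.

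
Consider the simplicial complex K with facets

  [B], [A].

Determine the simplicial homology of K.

Fix the vertex order A < B and write every simplex with vertices in increasing order. Then dim K = 0 and the simplices of K are:

  0-simplices (2): A, B

giving chain groups C_0 ≅ Z^2.

From H_k ≅ ker(∂_k) / im(∂_{k+1}) we obtain:

  H_0: rank C_0 − rank ∂_1 = 2 − 0 = 2, and there is no ∂_1, so H_0 ≅ Z^2.

(K is a triangulation of a set of 2 points.)

H_0 = Z^2.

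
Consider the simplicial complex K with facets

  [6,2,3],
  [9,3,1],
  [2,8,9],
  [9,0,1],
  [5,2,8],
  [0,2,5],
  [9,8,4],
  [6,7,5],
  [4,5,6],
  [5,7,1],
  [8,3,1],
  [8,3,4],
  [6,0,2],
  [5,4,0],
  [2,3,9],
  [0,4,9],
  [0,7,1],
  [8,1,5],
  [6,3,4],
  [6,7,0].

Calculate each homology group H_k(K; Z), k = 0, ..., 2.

H_0 = Z,  H_1 = Z × Z/2,  H_2 = 0.

We work with the vertex ordering 0 < 1 < 2 < 3 < 4 < 5 < 6 < 7 < 8 < 9. The simplices of K, each written with vertices in increasing order, are:

  0-simplices (10): [0], [1], [2], [3], [4], [5], [6], [7], [8], [9]
  1-simplices (30): (30 of them)
  2-simplices (20): (20 of them)

so the chain groups are C_0 ≅ Z^10, C_1 ≅ Z^30, C_2 ≅ Z^20.

Boundary ∂_1: C_1 → C_0 maps an edge to its endpoints' difference, ∂[p,q] = q − p. For instance
  ∂[2,5] = [5] − [2].
As a 10×30 matrix over Z this has rank 9, with invariant factors (1,1,1,1,1,1,1,1,1).

∂_2: C_2 → C_1 acts by ∂[p,q,r] = [q,r] − [p,r] + [p,q]. For instance
  ∂[0,1,7] = [1,7] − [0,7] + [0,1],
  ∂[2,3,6] = [3,6] − [2,6] + [2,3].
This gives a 30×20 integer matrix of rank 20; reducing to Smith normal form yields diagonal entries (1,1,1,1,1,1,1,1,1,1,1,1,1,1,1,1,1,1,1,2).

Reading off H_k = ker ∂_k / im ∂_{k+1}:

  H_0: rank C_0 − rank ∂_1 = 10 − 9 = 1, and the invariant factors of ∂_1 are all 1, so H_0 = Z.
  H_1: rank ker ∂_1 − rank ∂_2 = (30 − 9) − 20 = 1, and ∂_2 has invariant factor 2 > 1, so H_1 = Z × Z/2.
  H_2: rank ker ∂_2 − rank ∂_3 = (20 − 20) − 0 = 0, and there is no ∂_3, so H_2 = 0.

(K is a triangulation of the Klein bottle.)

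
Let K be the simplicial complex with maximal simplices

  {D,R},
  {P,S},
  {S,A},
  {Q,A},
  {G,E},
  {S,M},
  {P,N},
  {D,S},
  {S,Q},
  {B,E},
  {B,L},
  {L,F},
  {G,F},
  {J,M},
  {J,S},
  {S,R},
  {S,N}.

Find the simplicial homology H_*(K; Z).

H_0 ≅ Z^2,  H_1 ≅ Z^5.

Take the total order A < B < D < E < F < G < J < L < M < N < P < Q < R < S on the vertex set. Then K (dimension 1) consists of the simplices:

  0-simplices (14): A, B, D, E, F, G, J, L, M, N, P, Q, R, S
  1-simplices (17): AQ, AS, BE, BL, DR, DS, EG, FG, FL, JM, JS, MS, NP, NS, PS, QS, RS

giving chain groups C_0 ≅ Z^14, C_1 ≅ Z^17.

Boundary ∂_1: C_1 → C_0 is given by ∂[p,q] = [q] − [p]. For instance
  ∂RS = S − R.
The resulting 14×17 matrix has rank 12, and its Smith normal form has invariant factors (1,1,1,1,1,1,1,1,1,1,1,1).

Reading off H_k = ker ∂_k / im ∂_{k+1}:

  H_0: rank C_0 − rank ∂_1 = 14 − 12 = 2, and the invariant factors of ∂_1 are all 1, so H_0 ≅ Z^2.
  H_1: rank ker ∂_1 − rank ∂_2 = (17 − 12) − 0 = 5, and there is no ∂_2, so H_1 ≅ Z^5.

As a check, the Euler characteristic is 14 − 17 = -3, which agrees with 2 − 5 = -3.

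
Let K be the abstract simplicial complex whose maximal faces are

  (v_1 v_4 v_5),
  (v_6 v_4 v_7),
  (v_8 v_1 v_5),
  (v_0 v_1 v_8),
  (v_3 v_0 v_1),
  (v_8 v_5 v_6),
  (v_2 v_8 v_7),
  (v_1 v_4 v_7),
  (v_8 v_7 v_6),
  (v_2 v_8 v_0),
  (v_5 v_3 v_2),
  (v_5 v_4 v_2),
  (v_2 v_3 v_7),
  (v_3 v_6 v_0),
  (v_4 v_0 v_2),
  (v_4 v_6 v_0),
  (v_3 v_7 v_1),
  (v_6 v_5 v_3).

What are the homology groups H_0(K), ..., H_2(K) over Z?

K has 9 vertices, 27 edges, 18 triangles.
rank ∂_0 = 0, rank ∂_1 = 8 ⇒ b_0 = 9 − 0 − 8 = 1; all invariant factors of ∂_1 are 1 so no torsion. So H_0 ≅ Z.
rank ∂_1 = 8, rank ∂_2 = 17 ⇒ b_1 = 27 − 8 − 17 = 2; all invariant factors of ∂_2 are 1 so no torsion. So H_1 ≅ Z^2.
rank ∂_2 = 17, rank ∂_3 = 0 ⇒ b_2 = 18 − 17 − 0 = 1. So H_2 ≅ Z.

H_0 ≅ Z,  H_1 ≅ Z^2,  H_2 ≅ Z.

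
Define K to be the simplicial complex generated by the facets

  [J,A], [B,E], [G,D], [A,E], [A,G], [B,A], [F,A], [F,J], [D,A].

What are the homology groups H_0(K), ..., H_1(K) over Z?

Fix the vertex order A < B < D < E < F < G < J and write every simplex with vertices in increasing order. Then dim K = 1 and the simplices of K are:

  0-simplices (7): A, B, D, E, F, G, J
  1-simplices (9): AB, AD, AE, AF, AG, AJ, BE, DG, FJ

so the chain groups are C_0 ≅ Z^7, C_1 ≅ Z^9.

∂_1: C_1 → C_0 is given by ∂[p,q] = [q] − [p]. For instance
  ∂AG = G − A.
This gives a 7×9 integer matrix of rank 6; reducing to Smith normal form yields diagonal entries (1,1,1,1,1,1).

Reading off H_k = ker ∂_k / im ∂_{k+1}:

  H_0: rank C_0 − rank ∂_1 = 7 − 6 = 1, and the invariant factors of ∂_1 are all 1, so H_0 ≅ Z.
  H_1: rank ker ∂_1 − rank ∂_2 = (9 − 6) − 0 = 3, and there is no ∂_2, so H_1 ≅ Z^3.

As a check, the Euler characteristic is 7 − 9 = -2, which agrees with 1 − 3 = -2.

H_0 ≅ Z,  H_1 ≅ Z^3.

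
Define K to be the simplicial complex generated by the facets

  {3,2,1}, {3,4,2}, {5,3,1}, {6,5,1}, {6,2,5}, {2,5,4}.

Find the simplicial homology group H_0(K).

Order the vertices as 1 < 2 < 3 < 4 < 5 < 6. Listing each simplex with vertices in this order, K has dimension 2 with simplices:

  0-simplices (6): [1], [2], [3], [4], [5], [6]
  1-simplices (12): [1,2], [1,3], [1,5], [1,6], [2,3], [2,4], [2,5], [2,6], [3,4], [3,5], [4,5], [5,6]
  2-simplices (6): [1,2,3], [1,3,5], [1,5,6], [2,3,4], [2,4,5], [2,5,6]

giving chain groups C_0 ≅ Z^6, C_1 ≅ Z^12, C_2 ≅ Z^6.

Boundary ∂_1: C_1 → C_0 maps an edge to its endpoints' difference, ∂[p,q] = q − p. For instance
  ∂[3,5] = [5] − [3].
This gives a 6×12 integer matrix of rank 5; reducing to Smith normal form yields diagonal entries (1,1,1,1,1).

∂_2: C_2 → C_1 sends each 2-simplex [p,q,r] to [q,r] − [p,r] + [p,q]. For instance
  ∂[2,3,4] = [3,4] − [2,4] + [2,3],
  ∂[1,5,6] = [5,6] − [1,6] + [1,5].
This gives a 12×6 integer matrix of rank 6; reducing to Smith normal form yields diagonal entries (1,1,1,1,1,1).

Reading off H_k = ker ∂_k / im ∂_{k+1}:

  H_0: rank C_0 − rank ∂_1 = 6 − 5 = 1, and the invariant factors of ∂_1 are all 1, so H_0 ≅ Z.

H_0 = Z.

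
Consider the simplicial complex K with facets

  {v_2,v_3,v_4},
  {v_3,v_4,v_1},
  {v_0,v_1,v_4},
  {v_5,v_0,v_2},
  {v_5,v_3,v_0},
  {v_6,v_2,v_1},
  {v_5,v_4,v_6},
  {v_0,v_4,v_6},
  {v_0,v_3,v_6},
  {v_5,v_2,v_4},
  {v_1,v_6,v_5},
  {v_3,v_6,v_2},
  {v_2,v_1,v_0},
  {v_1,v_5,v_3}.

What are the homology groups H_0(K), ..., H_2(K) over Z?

Take the total order v_0 < v_1 < v_2 < v_3 < v_4 < v_5 < v_6 on the vertex set. Then K (dimension 2) consists of the simplices:

  0-simplices (7): [v_0], [v_1], [v_2], [v_3], [v_4], [v_5], [v_6]
  1-simplices (21): (21 of them)
  2-simplices (14): (14 of them)

so the chain groups are C_0 ≅ Z^7, C_1 ≅ Z^21, C_2 ≅ Z^14.

Boundary ∂_1: C_1 → C_0 maps an edge to its endpoints' difference, ∂[p,q] = q − p. For instance
  ∂[v_0,v_3] = [v_3] − [v_0].
The 7×21 boundary matrix has rank 6 and Smith normal form diag(1,1,1,1,1,1).

The boundary map ∂_2: C_2 → C_1 acts by ∂[p,q,r] = [q,r] − [p,r] + [p,q]. For instance
  ∂[v_0,v_1,v_4] = [v_1,v_4] − [v_0,v_4] + [v_0,v_1],
  ∂[v_0,v_2,v_5] = [v_2,v_5] − [v_0,v_5] + [v_0,v_2].
The 21×14 boundary matrix has rank 13 and Smith normal form diag(1,1,1,1,1,1,1,1,1,1,1,1,1).

Reading off H_k = ker ∂_k / im ∂_{k+1}:

  H_0: rank C_0 − rank ∂_1 = 7 − 6 = 1, and the invariant factors of ∂_1 are all 1, so H_0 ≅ Z.
  H_1: rank ker ∂_1 − rank ∂_2 = (21 − 6) − 13 = 2, and the invariant factors of ∂_2 are all 1, so H_1 ≅ Z^2.
  H_2: rank ker ∂_2 − rank ∂_3 = (14 − 13) − 0 = 1, and there is no ∂_3, so H_2 ≅ Z.

(K is a triangulation of the torus T^2.)

H_0 ≅ Z,  H_1 ≅ Z^2,  H_2 ≅ Z.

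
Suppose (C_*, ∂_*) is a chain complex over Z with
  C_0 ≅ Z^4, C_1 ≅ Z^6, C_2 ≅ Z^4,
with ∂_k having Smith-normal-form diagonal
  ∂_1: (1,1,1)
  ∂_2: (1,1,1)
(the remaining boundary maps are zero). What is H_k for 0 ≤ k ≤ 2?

H_0 = Z,  H_1 = 0,  H_2 = Z.

H_0: b_0 = 4 − 0 − 3 = 1; torsion from ∂_1 factors > 1: none. So H_0 = Z.
H_1: b_1 = 6 − 3 − 3 = 0; torsion from ∂_2 factors > 1: none. So H_1 = 0.
H_2: b_2 = 4 − 3 − 0 = 1; torsion from ∂_3 factors > 1: none. So H_2 = Z.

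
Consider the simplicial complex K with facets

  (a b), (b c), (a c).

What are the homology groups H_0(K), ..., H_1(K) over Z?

Order the vertices as a < b < c. Listing each simplex with vertices in this order, K has dimension 1 with simplices:

  0-simplices (3): a, b, c
  1-simplices (3): ab, ac, bc

so the chain groups are C_0 ≅ Z^3, C_1 ≅ Z^3.

Boundary ∂_1: C_1 → C_0 is given by ∂[p,q] = [q] − [p]. For instance
  ∂ac = c − a.
This gives a 3×3 integer matrix of rank 2; reducing to Smith normal form yields diagonal entries (1,1).

Computing H_k = (kernel of ∂_k) / (image of ∂_{k+1}):

  H_0: rank C_0 − rank ∂_1 = 3 − 2 = 1, and the invariant factors of ∂_1 are all 1, so H_0 ≅ Z.
  H_1: rank ker ∂_1 − rank ∂_2 = (3 − 2) − 0 = 1, and there is no ∂_2, so H_1 ≅ Z.

As a check, the Euler characteristic is 3 − 3 = 0, which agrees with 1 − 1 = 0.
(K is a triangulation of the circle S^1.)

H_0 = Z,  H_1 = Z.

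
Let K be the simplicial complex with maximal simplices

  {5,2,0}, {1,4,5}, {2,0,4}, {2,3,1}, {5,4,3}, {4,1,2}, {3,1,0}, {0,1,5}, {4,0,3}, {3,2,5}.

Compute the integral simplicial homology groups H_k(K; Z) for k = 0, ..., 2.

H_0 = Z,  H_1 = Z/2,  H_2 = 0.

Order the vertices as 0 < 1 < 2 < 3 < 4 < 5. Listing each simplex with vertices in this order, K has dimension 2 with simplices:

  0-simplices (6): [0], [1], [2], [3], [4], [5]
  1-simplices (15): [0,1], [0,2], [0,3], [0,4], [0,5], [1,2], [1,3], [1,4], [1,5], [2,3], [2,4], [2,5], [3,4], [3,5], [4,5]
  2-simplices (10): [0,1,3], [0,1,5], [0,2,4], [0,2,5], [0,3,4], [1,2,3], [1,2,4], [1,4,5], [2,3,5], [3,4,5]

giving chain groups C_0 ≅ Z^6, C_1 ≅ Z^15, C_2 ≅ Z^10.

The boundary map ∂_1: C_1 → C_0 is given by ∂[p,q] = [q] − [p]. For instance
  ∂[3,5] = [5] − [3].
This gives a 6×15 integer matrix of rank 5; reducing to Smith normal form yields diagonal entries (1,1,1,1,1).

The boundary map ∂_2: C_2 → C_1 maps a triangle to the signed sum of its edges. For instance
  ∂[1,4,5] = [4,5] − [1,5] + [1,4],
  ∂[0,2,5] = [2,5] − [0,5] + [0,2].
The resulting 15×10 matrix has rank 10, and its Smith normal form has invariant factors (1,1,1,1,1,1,1,1,1,2).

Computing H_k = (kernel of ∂_k) / (image of ∂_{k+1}):

  H_0: rank C_0 − rank ∂_1 = 6 − 5 = 1, and the invariant factors of ∂_1 are all 1, so H_0 = Z.
  H_1: rank ker ∂_1 − rank ∂_2 = (15 − 5) − 10 = 0, and ∂_2 has invariant factor 2 > 1, so H_1 = Z/2.
  H_2: rank ker ∂_2 − rank ∂_3 = (10 − 10) − 0 = 0, and there is no ∂_3, so H_2 = 0.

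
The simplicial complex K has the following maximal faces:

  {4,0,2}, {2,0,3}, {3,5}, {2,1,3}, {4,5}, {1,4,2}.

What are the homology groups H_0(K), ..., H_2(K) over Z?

H_0 ≅ Z,  H_1 ≅ Z,  H_2 = 0.

We work with the vertex ordering 0 < 1 < 2 < 3 < 4 < 5. The simplices of K, each written with vertices in increasing order, are:

  0-simplices (6): [0], [1], [2], [3], [4], [5]
  1-simplices (10): [0,2], [0,3], [0,4], [1,2], [1,3], [1,4], [2,3], [2,4], [3,5], [4,5]
  2-simplices (4): [0,2,3], [0,2,4], [1,2,3], [1,2,4]

giving chain groups C_0 ≅ Z^6, C_1 ≅ Z^10, C_2 ≅ Z^4.

∂_1: C_1 → C_0 is given by ∂[p,q] = [q] − [p].
The resulting 6×10 matrix has rank 5, and its Smith normal form has invariant factors (1,1,1,1,1).

The boundary map ∂_2: C_2 → C_1 acts by ∂[p,q,r] = [q,r] − [p,r] + [p,q]. For instance
  ∂[1,2,4] = [2,4] − [1,4] + [1,2],
  ∂[0,2,3] = [2,3] − [0,3] + [0,2].
This gives a 10×4 integer matrix of rank 4; reducing to Smith normal form yields diagonal entries (1,1,1,1).

From H_k ≅ ker(∂_k) / im(∂_{k+1}) we obtain:

  H_0: rank C_0 − rank ∂_1 = 6 − 5 = 1, and the invariant factors of ∂_1 are all 1, so H_0 ≅ Z.
  H_1: rank ker ∂_1 − rank ∂_2 = (10 − 5) − 4 = 1, and the invariant factors of ∂_2 are all 1, so H_1 ≅ Z.
  H_2: rank ker ∂_2 − rank ∂_3 = (4 − 4) − 0 = 0, and there is no ∂_3, so H_2 ≅ 0.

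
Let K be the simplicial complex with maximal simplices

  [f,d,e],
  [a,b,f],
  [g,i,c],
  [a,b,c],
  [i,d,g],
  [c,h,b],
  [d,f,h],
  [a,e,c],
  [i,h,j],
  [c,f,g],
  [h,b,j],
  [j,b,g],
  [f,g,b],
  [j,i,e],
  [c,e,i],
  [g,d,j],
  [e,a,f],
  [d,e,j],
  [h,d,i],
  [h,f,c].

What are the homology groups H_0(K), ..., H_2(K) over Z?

Order the vertices as a < b < c < d < e < f < g < h < i < j. Listing each simplex with vertices in this order, K has dimension 2 with simplices:

  0-simplices (10): a, b, c, d, e, f, g, h, i, j
  1-simplices (30): ab, ac, ae, af, bc, bf, bg, bh, bj, ce, cf, cg, ch, ci, de, df, dg, dh, di, dj, ef, ei, ej, fg, fh, gi, gj, hi, hj, ij
  2-simplices (20): abc, abf, ace, aef, bch, bfg, bgj, bhj, cei, cfg, cfh, cgi, def, dej, dfh, dgi, dgj, dhi, eij, hij

Hence C_0 ≅ Z^10, C_1 ≅ Z^30, C_2 ≅ Z^20.

∂_1: C_1 → C_0 sends each edge [p,q] (with p < q) to q − p.
The resulting 10×30 matrix has rank 9, and its Smith normal form has invariant factors (1,1,1,1,1,1,1,1,1).

∂_2: C_2 → C_1 sends each 2-simplex [p,q,r] to [q,r] − [p,r] + [p,q]. For instance
  ∂cfh = fh − ch + cf,
  ∂cei = ei − ci + ce.
As a 30×20 matrix over Z this has rank 20, with invariant factors (1,1,1,1,1,1,1,1,1,1,1,1,1,1,1,1,1,1,1,2).

Now H_k = ker ∂_k / im ∂_{k+1}, so:

  H_0: rank C_0 − rank ∂_1 = 10 − 9 = 1, and the invariant factors of ∂_1 are all 1, so H_0 ≅ Z.
  H_1: rank ker ∂_1 − rank ∂_2 = (30 − 9) − 20 = 1, and ∂_2 has invariant factor 2 > 1, so H_1 ≅ Z ⊕ Z/2Z.
  H_2: rank ker ∂_2 − rank ∂_3 = (20 − 20) − 0 = 0, and there is no ∂_3, so H_2 ≅ 0.

H_0 ≅ Z,  H_1 ≅ Z ⊕ Z/2Z,  H_2 = 0.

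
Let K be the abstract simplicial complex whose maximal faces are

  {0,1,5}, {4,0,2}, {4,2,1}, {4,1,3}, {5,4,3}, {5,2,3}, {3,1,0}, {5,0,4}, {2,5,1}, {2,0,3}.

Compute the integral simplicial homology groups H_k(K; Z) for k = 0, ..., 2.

Order the vertices as 0 < 1 < 2 < 3 < 4 < 5. Listing each simplex with vertices in this order, K has dimension 2 with simplices:

  0-simplices (6): [0], [1], [2], [3], [4], [5]
  1-simplices (15): [0,1], [0,2], [0,3], [0,4], [0,5], [1,2], [1,3], [1,4], [1,5], [2,3], [2,4], [2,5], [3,4], [3,5], [4,5]
  2-simplices (10): [0,1,3], [0,1,5], [0,2,3], [0,2,4], [0,4,5], [1,2,4], [1,2,5], [1,3,4], [2,3,5], [3,4,5]

Hence C_0 ≅ Z^6, C_1 ≅ Z^15, C_2 ≅ Z^10.

∂_1: C_1 → C_0 maps an edge to its endpoints' difference, ∂[p,q] = q − p. For instance
  ∂[2,3] = [3] − [2].
The 6×15 boundary matrix has rank 5 and Smith normal form diag(1,1,1,1,1).

Boundary ∂_2: C_2 → C_1 sends each 2-simplex [p,q,r] to [q,r] − [p,r] + [p,q]. For instance
  ∂[2,3,5] = [3,5] − [2,5] + [2,3],
  ∂[1,2,4] = [2,4] − [1,4] + [1,2].
This gives a 15×10 integer matrix of rank 10; reducing to Smith normal form yields diagonal entries (1,1,1,1,1,1,1,1,1,2).

Reading off H_k = ker ∂_k / im ∂_{k+1}:

  H_0: rank C_0 − rank ∂_1 = 6 − 5 = 1, and the invariant factors of ∂_1 are all 1, so H_0 ≅ Z.
  H_1: rank ker ∂_1 − rank ∂_2 = (15 − 5) − 10 = 0, and ∂_2 has invariant factor 2 > 1, so H_1 ≅ Z/2.
  H_2: rank ker ∂_2 − rank ∂_3 = (10 − 10) − 0 = 0, and there is no ∂_3, so H_2 ≅ 0.

As a check, the Euler characteristic is 6 − 15 + 10 = 1, which agrees with 1 − 0 + 0 = 1.

H_0 ≅ Z,  H_1 ≅ Z/2,  H_2 = 0.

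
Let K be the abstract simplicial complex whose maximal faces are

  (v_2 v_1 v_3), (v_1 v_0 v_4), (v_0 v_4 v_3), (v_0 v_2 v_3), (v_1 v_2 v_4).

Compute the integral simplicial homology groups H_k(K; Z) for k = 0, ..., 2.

H_0 = Z,  H_1 = Z,  H_2 = 0.

Take the total order v_0 < v_1 < v_2 < v_3 < v_4 on the vertex set. Then K (dimension 2) consists of the simplices:

  0-simplices (5): [v_0], [v_1], [v_2], [v_3], [v_4]
  1-simplices (10): [v_0,v_1], [v_0,v_2], [v_0,v_3], [v_0,v_4], [v_1,v_2], [v_1,v_3], [v_1,v_4], [v_2,v_3], [v_2,v_4], [v_3,v_4]
  2-simplices (5): [v_0,v_1,v_4], [v_0,v_2,v_3], [v_0,v_3,v_4], [v_1,v_2,v_3], [v_1,v_2,v_4]

so the chain groups are C_0 ≅ Z^5, C_1 ≅ Z^10, C_2 ≅ Z^5.

Boundary ∂_1: C_1 → C_0 sends each edge [p,q] (with p < q) to q − p.
The resulting 5×10 matrix has rank 4, and its Smith normal form has invariant factors (1,1,1,1).

Boundary ∂_2: C_2 → C_1 sends each 2-simplex [p,q,r] to [q,r] − [p,r] + [p,q]. For instance
  ∂[v_0,v_3,v_4] = [v_3,v_4] − [v_0,v_4] + [v_0,v_3],
  ∂[v_0,v_2,v_3] = [v_2,v_3] − [v_0,v_3] + [v_0,v_2].
This gives a 10×5 integer matrix of rank 5; reducing to Smith normal form yields diagonal entries (1,1,1,1,1).

Reading off H_k = ker ∂_k / im ∂_{k+1}:

  H_0: rank C_0 − rank ∂_1 = 5 − 4 = 1, and the invariant factors of ∂_1 are all 1, so H_0 ≅ Z.
  H_1: rank ker ∂_1 − rank ∂_2 = (10 − 4) − 5 = 1, and the invariant factors of ∂_2 are all 1, so H_1 ≅ Z.
  H_2: rank ker ∂_2 − rank ∂_3 = (5 − 5) − 0 = 0, and there is no ∂_3, so H_2 ≅ 0.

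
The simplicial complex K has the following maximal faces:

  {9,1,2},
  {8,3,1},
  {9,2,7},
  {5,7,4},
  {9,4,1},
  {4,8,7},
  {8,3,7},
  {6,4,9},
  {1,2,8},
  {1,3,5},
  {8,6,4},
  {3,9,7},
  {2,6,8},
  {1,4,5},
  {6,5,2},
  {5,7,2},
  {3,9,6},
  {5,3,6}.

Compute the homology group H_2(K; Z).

H_2 = Z.

We work with the vertex ordering 1 < 2 < 3 < 4 < 5 < 6 < 7 < 8 < 9. The simplices of K, each written with vertices in increasing order, are:

  0-simplices (9): [1], [2], [3], [4], [5], [6], [7], [8], [9]
  1-simplices (27): (27 of them)
  2-simplices (18): [1,2,8], [1,2,9], [1,3,5], [1,3,8], [1,4,5], [1,4,9], [2,5,6], [2,5,7], [2,6,8], [2,7,9], [3,5,6], [3,6,9], [3,7,8], [3,7,9], [4,5,7], [4,6,8], [4,6,9], [4,7,8]

Hence C_0 ≅ Z^9, C_1 ≅ Z^27, C_2 ≅ Z^18.

∂_1: C_1 → C_0 is given by ∂[p,q] = [q] − [p].
This gives a 9×27 integer matrix of rank 8; reducing to Smith normal form yields diagonal entries (1,1,1,1,1,1,1,1).

∂_2: C_2 → C_1 sends each 2-simplex [p,q,r] to [q,r] − [p,r] + [p,q]. For instance
  ∂[1,2,8] = [2,8] − [1,8] + [1,2],
  ∂[4,7,8] = [7,8] − [4,8] + [4,7].
The 27×18 boundary matrix has rank 17 and Smith normal form diag(1,1,1,1,1,1,1,1,1,1,1,1,1,1,1,1,1).

From H_k ≅ ker(∂_k) / im(∂_{k+1}) we obtain:

  H_2: rank ker ∂_2 − rank ∂_3 = (18 − 17) − 0 = 1, and there is no ∂_3, so H_2 ≅ Z.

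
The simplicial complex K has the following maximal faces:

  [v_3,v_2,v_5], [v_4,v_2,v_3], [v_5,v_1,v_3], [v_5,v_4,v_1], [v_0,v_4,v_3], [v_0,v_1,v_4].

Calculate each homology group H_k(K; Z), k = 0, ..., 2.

Order the vertices as v_0 < v_1 < v_2 < v_3 < v_4 < v_5. Listing each simplex with vertices in this order, K has dimension 2 with simplices:

  0-simplices (6): [v_0], [v_1], [v_2], [v_3], [v_4], [v_5]
  1-simplices (12): [v_0,v_1], [v_0,v_3], [v_0,v_4], [v_1,v_3], [v_1,v_4], [v_1,v_5], [v_2,v_3], [v_2,v_4], [v_2,v_5], [v_3,v_4], [v_3,v_5], [v_4,v_5]
  2-simplices (6): [v_0,v_1,v_4], [v_0,v_3,v_4], [v_1,v_3,v_5], [v_1,v_4,v_5], [v_2,v_3,v_4], [v_2,v_3,v_5]

Hence C_0 ≅ Z^6, C_1 ≅ Z^12, C_2 ≅ Z^6.

The boundary map ∂_1: C_1 → C_0 sends each edge [p,q] (with p < q) to q − p. For instance
  ∂[v_0,v_1] = [v_1] − [v_0].
As a 6×12 matrix over Z this has rank 5, with invariant factors (1,1,1,1,1).

∂_2: C_2 → C_1 maps a triangle to the signed sum of its edges. For instance
  ∂[v_1,v_3,v_5] = [v_3,v_5] − [v_1,v_5] + [v_1,v_3],
  ∂[v_2,v_3,v_5] = [v_3,v_5] − [v_2,v_5] + [v_2,v_3].
The resulting 12×6 matrix has rank 6, and its Smith normal form has invariant factors (1,1,1,1,1,1).

Computing H_k = (kernel of ∂_k) / (image of ∂_{k+1}):

  H_0: rank C_0 − rank ∂_1 = 6 − 5 = 1, and the invariant factors of ∂_1 are all 1, so H_0 ≅ Z.
  H_1: rank ker ∂_1 − rank ∂_2 = (12 − 5) − 6 = 1, and the invariant factors of ∂_2 are all 1, so H_1 ≅ Z.
  H_2: rank ker ∂_2 − rank ∂_3 = (6 − 6) − 0 = 0, and there is no ∂_3, so H_2 ≅ 0.

(K is a triangulation of the cylinder S^1 x I.)

H_0 ≅ Z,  H_1 ≅ Z,  H_2 = 0.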